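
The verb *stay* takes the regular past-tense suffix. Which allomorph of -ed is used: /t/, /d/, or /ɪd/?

/d/

The stem *stay* ends in a voiced sound other than /d/.
The -ed suffix is realized as /ɪd/ after /t, d/; as /t/ after other voiceless consonants; and as /d/ after other voiced sounds.
So -ed on *stay* is pronounced /d/.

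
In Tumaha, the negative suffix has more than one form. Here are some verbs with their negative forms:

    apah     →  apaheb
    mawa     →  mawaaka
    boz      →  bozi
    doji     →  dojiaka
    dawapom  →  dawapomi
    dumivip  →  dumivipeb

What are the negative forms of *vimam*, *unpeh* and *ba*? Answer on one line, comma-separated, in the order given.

vimami, unpeheb, baaka

The suffix is conditioned by the final sound: -eb when the stem ends in a voiceless consonant (*apah*, *dumivip*); -i when the stem ends in a voiced consonant (*boz*, *dawapom*); -aka when the stem ends in a vowel (*mawa*, *doji*).
The final sound of *vimam* is /m/, which is a voiced consonant, so the suffix is -i, giving *vimami*.
*unpeh*: final sound = /h/, a voiceless consonant → -eb → *unpeheb*.
Since the final sound of *ba* is /a/ (a vowel), it takes -aka, giving *baaka*.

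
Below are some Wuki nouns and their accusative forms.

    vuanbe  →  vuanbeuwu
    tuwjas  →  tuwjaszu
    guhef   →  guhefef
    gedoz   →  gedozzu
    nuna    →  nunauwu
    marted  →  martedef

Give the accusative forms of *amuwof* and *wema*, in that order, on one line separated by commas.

The suffix is conditioned by the final sound: -zu when the stem ends in a sibilant (*tuwjas*, *gedoz*); -ef when the stem ends in a non-sibilant consonant (*guhef*, *marted*); -uwu when the stem ends in a vowel (*vuanbe*, *nuna*).
*amuwof* — final sound /f/ (a non-sibilant consonant) → -ef → *amuwofef*.
The final sound of *wema* is /a/, which is a vowel, so the suffix is -uwu, giving *wemauwu*.

amuwofef, wemauwu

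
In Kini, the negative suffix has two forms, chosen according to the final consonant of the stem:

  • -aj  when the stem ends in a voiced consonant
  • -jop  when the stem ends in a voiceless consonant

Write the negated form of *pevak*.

pevakjop

*pevak* — final consonant /k/ (voiceless) → -jop → *pevakjop*.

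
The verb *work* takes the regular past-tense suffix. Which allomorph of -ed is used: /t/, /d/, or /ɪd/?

/t/

The stem *work* ends in a voiceless consonant other than /t/.
The -ed suffix is realized as /ɪd/ after /t, d/; as /t/ after other voiceless consonants; and as /d/ after other voiced sounds.
So -ed on *work* is pronounced /t/.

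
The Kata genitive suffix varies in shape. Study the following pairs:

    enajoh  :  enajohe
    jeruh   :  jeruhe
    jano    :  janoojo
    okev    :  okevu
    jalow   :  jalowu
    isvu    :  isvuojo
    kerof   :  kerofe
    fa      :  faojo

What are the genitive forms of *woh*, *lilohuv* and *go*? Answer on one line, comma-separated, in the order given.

wohe, lilohuvu, goojo

The alternation tracks the final sound of the stem — -e when the stem ends in a voiceless consonant (*enajoh*, *jeruh*, *kerof*); -u when the stem ends in a voiced consonant (*okev*, *jalow*); -ojo when the stem ends in a vowel (*jano*, *isvu*, *fa*).
*woh* — final sound /h/ (a voiceless consonant) → -e → *wohe*.
*lilohuv* — final sound /v/ (a voiced consonant) → -u → *lilohuvu*.
*go* — final sound /o/ (a vowel) → -ojo → *goojo*.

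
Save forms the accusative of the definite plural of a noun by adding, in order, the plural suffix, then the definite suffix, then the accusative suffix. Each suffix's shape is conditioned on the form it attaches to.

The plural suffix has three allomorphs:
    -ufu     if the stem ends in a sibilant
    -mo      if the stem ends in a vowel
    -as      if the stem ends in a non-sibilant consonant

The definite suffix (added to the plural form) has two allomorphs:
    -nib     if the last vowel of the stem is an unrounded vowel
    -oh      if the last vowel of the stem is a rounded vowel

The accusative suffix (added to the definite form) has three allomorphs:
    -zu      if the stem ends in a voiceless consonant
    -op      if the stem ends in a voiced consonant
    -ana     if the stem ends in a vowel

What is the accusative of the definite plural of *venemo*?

venemomoohzu

*venemo*: final sound = /o/, a vowel → -mo → *venemomo*.
The last vowel of the plural form *venemomo* is /o/, which is a rounded vowel, so the definite suffix is -oh, giving *venemomooh*.
The definite form *venemomooh* — final sound /h/ (a voiceless consonant) → -zu → *venemomoohzu*.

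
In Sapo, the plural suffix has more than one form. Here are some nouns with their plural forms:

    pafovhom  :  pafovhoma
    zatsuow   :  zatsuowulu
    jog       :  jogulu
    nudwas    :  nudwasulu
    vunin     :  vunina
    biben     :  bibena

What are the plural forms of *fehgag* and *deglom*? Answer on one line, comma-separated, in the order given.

The alternation tracks the final consonant of the stem — -a when the stem ends in a nasal (*pafovhom*, *vunin*, *biben*); -ulu when the stem ends in a non-nasal consonant (*zatsuow*, *jog*, *nudwas*).
*fehgag* — final consonant /g/ (non-nasal) → -ulu → *fehgagulu*.
*deglom*: final consonant = /m/, a nasal → -a → *degloma*.

fehgagulu, degloma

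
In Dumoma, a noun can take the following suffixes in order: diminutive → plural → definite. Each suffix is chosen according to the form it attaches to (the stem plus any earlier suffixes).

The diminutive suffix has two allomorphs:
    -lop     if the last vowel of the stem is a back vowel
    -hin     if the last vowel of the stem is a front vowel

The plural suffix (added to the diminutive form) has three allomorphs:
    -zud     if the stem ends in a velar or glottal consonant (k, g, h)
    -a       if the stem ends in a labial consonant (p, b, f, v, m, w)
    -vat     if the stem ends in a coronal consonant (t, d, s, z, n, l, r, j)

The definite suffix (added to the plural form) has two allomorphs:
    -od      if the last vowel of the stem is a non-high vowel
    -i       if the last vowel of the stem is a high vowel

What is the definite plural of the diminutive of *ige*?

*ige*: last vowel = /e/, a front vowel → -hin → *igehin*.
Since the final consonant of the diminutive form *igehin* is /n/ (coronal), it takes -vat, giving *igehinvat*.
Since the last vowel of the plural form *igehinvat* is /a/ (a non-high vowel), it takes -od, giving *igehinvatod*.

igehinvatod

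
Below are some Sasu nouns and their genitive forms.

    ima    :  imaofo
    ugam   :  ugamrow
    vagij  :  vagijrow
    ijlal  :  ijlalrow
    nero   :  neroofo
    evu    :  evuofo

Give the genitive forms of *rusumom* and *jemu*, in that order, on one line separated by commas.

rusumomrow, jemuofo

The alternation tracks the final sound of the stem — -row when the stem ends in a consonant (*ugam*, *vagij*, *ijlal*); -ofo when the stem ends in a vowel (*ima*, *nero*, *evu*).
Since the final sound of *rusumom* is /m/ (a consonant), it takes -row, giving *rusumomrow*.
*jemu*: final sound = /u/, a vowel → -ofo → *jemuofo*.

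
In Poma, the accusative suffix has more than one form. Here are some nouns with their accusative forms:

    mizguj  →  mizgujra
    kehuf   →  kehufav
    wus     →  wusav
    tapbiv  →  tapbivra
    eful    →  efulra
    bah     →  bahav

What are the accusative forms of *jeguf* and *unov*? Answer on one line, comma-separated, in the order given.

jegufav, unovra

The suffix is conditioned by the final consonant: -av when the stem ends in a voiceless consonant (*kehuf*, *wus*, *bah*); -ra when the stem ends in a voiced consonant (*mizguj*, *tapbiv*, *eful*).
*jeguf* — final consonant /f/ (voiceless) → -av → *jegufav*.
*unov*: final consonant = /v/, voiced → -ra → *unovra*.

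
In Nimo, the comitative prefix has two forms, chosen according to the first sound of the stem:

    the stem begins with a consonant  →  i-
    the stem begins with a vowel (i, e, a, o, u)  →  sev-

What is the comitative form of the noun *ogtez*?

*ogtez*: first sound = /o/, a vowel → sev- → *sevogtez*.

sevogtez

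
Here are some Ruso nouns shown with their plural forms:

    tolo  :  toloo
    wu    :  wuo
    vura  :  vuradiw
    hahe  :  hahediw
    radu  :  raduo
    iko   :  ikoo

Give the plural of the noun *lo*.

The pattern is rounding harmony: -o when the last vowel of the stem is a rounded vowel (*tolo*, *wu*, *radu*, *iko*); -diw when the last vowel of the stem is an unrounded vowel (*vura*, *hahe*).
*lo*: last vowel = /o/, a rounded vowel → -o → *loo*.

loo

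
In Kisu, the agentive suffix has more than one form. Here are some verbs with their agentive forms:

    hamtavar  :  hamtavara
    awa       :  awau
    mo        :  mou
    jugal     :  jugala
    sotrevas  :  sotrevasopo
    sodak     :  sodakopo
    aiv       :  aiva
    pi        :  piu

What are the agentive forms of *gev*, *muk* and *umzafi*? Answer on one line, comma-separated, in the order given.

The pattern is voicing of the final sound: -opo when the stem ends in a voiceless consonant (*sotrevas*, *sodak*); -a when the stem ends in a voiced consonant (*hamtavar*, *jugal*, *aiv*); -u when the stem ends in a vowel (*awa*, *mo*, *pi*).
Since the final sound of *gev* is /v/ (a voiced consonant), it takes -a, giving *geva*.
*muk*: final sound = /k/, a voiceless consonant → -opo → *mukopo*.
Since the final sound of *umzafi* is /i/ (a vowel), it takes -u, giving *umzafiu*.

geva, mukopo, umzafiu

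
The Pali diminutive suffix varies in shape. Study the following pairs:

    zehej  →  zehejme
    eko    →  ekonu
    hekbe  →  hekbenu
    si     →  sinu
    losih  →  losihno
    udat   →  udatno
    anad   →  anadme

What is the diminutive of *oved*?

ovedme

Looking at the final sound of each stem: -no when the stem ends in a voiceless consonant (*losih*, *udat*); -me when the stem ends in a voiced consonant (*zehej*, *anad*); -nu when the stem ends in a vowel (*eko*, *hekbe*, *si*).
Since the final sound of *oved* is /d/ (a voiced consonant), it takes -me, giving *ovedme*.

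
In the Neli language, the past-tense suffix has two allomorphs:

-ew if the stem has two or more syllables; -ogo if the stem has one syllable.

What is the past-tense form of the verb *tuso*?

With 2 syllables, *tuso* takes -ew → *tusoew*.

tusoew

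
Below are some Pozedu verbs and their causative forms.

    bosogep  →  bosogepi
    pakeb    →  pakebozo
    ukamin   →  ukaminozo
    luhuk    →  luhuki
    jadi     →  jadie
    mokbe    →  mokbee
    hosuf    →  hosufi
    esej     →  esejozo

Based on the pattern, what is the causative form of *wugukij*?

Looking at the final sound of each stem: -i when the stem ends in a voiceless consonant (*bosogep*, *luhuk*, *hosuf*); -ozo when the stem ends in a voiced consonant (*pakeb*, *ukamin*, *esej*); -e when the stem ends in a vowel (*jadi*, *mokbe*).
*wugukij* — final sound /j/ (a voiced consonant) → -ozo → *wugukijozo*.

wugukijozo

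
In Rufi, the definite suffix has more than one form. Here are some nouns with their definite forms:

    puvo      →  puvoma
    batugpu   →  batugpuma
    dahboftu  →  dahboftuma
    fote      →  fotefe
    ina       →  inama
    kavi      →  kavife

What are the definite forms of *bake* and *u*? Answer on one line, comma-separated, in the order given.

bakefe, uma

The alternation tracks the last vowel of the stem — -fe when the last vowel of the stem is a front vowel (*fote*, *kavi*); -ma when the last vowel of the stem is a back vowel (*puvo*, *batugpu*, *dahboftu*, *ina*).
*bake*: last vowel = /e/, a front vowel → -fe → *bakefe*.
*u*: last vowel = /u/, a back vowel → -ma → *uma*.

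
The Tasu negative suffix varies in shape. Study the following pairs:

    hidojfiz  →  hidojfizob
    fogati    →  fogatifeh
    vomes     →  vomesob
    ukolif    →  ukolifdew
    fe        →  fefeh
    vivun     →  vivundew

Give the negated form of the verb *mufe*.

The suffix is conditioned by the final sound: -ob when the stem ends in a sibilant (*hidojfiz*, *vomes*); -dew when the stem ends in a non-sibilant consonant (*ukolif*, *vivun*); -feh when the stem ends in a vowel (*fogati*, *fe*).
Since the final sound of *mufe* is /e/ (a vowel), it takes -feh, giving *mufefeh*.

mufefeh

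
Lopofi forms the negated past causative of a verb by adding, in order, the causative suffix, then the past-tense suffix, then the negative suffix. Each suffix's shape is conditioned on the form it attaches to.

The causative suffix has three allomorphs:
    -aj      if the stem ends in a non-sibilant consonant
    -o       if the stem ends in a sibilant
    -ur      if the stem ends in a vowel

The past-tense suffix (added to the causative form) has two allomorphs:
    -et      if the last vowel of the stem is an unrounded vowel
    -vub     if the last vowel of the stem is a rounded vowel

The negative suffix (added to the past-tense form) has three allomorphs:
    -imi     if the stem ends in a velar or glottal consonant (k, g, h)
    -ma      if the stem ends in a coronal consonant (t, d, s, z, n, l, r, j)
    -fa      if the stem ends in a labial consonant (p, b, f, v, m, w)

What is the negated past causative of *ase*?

*ase* — final sound /e/ (a vowel) → -ur → *aseur*.
The causative form *aseur*: last vowel = /u/, a rounded vowel → -vub → *aseurvub*.
The past-tense form *aseurvub* — final consonant /b/ (labial) → -fa → *aseurvubfa*.

aseurvubfa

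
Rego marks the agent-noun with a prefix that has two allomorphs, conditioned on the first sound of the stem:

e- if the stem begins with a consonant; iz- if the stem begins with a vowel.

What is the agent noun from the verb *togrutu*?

The first sound of *togrutu* is /t/, which is a consonant, so the prefix is e-, giving *etogrutu*.

etogrutu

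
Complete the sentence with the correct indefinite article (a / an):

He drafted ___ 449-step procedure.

a

The indefinite article is chosen by the initial *sound* of the following word, not its spelling.
The number *449* is spoken "four hundred …", beginning with /fɔr/ — a consonant sound.
So the article is *a*: He drafted a 449-step procedure.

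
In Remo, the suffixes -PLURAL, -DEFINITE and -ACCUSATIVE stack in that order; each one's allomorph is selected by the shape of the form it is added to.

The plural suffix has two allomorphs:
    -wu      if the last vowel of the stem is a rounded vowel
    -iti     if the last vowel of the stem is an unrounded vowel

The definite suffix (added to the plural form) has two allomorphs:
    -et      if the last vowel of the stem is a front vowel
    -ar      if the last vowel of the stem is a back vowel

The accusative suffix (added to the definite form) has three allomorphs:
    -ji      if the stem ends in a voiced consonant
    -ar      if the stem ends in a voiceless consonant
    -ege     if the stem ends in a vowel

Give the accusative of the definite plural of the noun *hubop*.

hubopwuarji

*hubop* — last vowel /o/ (a rounded vowel) → -wu → *hubopwu*.
The plural form *hubopwu*: last vowel = /u/, a back vowel → -ar → *hubopwuar*.
The definite form *hubopwuar*: final sound = /r/, a voiced consonant → -ji → *hubopwuarji*.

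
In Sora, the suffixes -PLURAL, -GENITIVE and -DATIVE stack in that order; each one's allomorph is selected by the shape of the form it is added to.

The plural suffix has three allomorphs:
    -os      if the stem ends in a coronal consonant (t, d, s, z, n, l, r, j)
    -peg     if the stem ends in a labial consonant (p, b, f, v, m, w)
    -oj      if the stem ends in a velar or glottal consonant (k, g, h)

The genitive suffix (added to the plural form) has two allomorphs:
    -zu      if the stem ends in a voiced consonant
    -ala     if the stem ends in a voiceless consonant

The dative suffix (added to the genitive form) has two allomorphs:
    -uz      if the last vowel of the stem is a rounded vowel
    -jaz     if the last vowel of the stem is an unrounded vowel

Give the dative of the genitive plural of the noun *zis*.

The final consonant of *zis* is /s/, which is coronal, so the plural suffix is -os, giving *zisos*.
The final consonant of the plural form *zisos* is /s/, which is voiceless, so the genitive suffix is -ala, giving *zisosala*.
The last vowel of the genitive form *zisosala* is /a/, which is an unrounded vowel, so the dative suffix is -jaz, giving *zisosalajaz*.

zisosalajaz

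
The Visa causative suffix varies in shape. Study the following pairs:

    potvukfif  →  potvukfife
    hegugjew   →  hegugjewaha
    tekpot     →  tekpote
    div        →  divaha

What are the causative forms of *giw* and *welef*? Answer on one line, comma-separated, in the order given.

The alternation tracks the final consonant of the stem — -e when the stem ends in a voiceless consonant (*potvukfif*, *tekpot*); -aha when the stem ends in a voiced consonant (*hegugjew*, *div*).
The final consonant of *giw* is /w/, which is voiced, so the suffix is -aha, giving *giwaha*.
Since the final consonant of *welef* is /f/ (voiceless), it takes -e, giving *welefe*.

giwaha, welefe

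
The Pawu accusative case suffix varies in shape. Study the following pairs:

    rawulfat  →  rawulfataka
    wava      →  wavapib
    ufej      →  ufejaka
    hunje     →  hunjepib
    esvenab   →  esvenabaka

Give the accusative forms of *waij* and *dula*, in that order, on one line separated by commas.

Looking at the final sound of each stem: -aka when the stem ends in a consonant (*rawulfat*, *ufej*, *esvenab*); -pib when the stem ends in a vowel (*wava*, *hunje*).
Since the final sound of *waij* is /j/ (a consonant), it takes -aka, giving *waijaka*.
The final sound of *dula* is /a/, which is a vowel, so the suffix is -pib, giving *dulapib*.

waijaka, dulapib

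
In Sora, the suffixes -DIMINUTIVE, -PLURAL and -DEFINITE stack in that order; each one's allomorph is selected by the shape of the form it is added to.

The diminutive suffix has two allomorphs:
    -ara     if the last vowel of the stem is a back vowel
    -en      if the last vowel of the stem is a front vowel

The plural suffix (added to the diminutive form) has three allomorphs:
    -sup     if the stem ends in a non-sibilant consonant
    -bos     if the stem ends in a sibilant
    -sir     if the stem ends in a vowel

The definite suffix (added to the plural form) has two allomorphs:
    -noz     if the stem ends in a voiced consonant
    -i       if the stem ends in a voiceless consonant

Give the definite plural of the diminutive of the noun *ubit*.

*ubit*: last vowel = /i/, a front vowel → -en → *ubiten*.
The diminutive form *ubiten* — final sound /n/ (a non-sibilant consonant) → -sup → *ubitensup*.
Since the final consonant of the plural form *ubitensup* is /p/ (voiceless), it takes -i, giving *ubitensupi*.

ubitensupi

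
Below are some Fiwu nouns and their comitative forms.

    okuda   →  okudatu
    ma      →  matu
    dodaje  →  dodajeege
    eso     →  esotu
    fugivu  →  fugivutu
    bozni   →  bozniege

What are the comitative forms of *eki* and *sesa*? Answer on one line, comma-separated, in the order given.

Looking at the last vowel of each stem: -ege when the last vowel of the stem is a front vowel (*dodaje*, *bozni*); -tu when the last vowel of the stem is a back vowel (*okuda*, *ma*, *eso*, *fugivu*).
*eki*: last vowel = /i/, a front vowel → -ege → *ekiege*.
The last vowel of *sesa* is /a/, which is a back vowel, so the suffix is -tu, giving *sesatu*.

ekiege, sesatu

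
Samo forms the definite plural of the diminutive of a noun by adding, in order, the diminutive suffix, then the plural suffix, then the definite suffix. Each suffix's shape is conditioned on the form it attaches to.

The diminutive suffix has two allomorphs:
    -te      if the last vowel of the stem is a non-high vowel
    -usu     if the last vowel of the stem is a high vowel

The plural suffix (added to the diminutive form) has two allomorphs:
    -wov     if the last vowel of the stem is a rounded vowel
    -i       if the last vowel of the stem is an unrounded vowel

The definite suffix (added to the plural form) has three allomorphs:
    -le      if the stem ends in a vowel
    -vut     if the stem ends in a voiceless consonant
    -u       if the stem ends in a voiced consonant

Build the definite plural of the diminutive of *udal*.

udalteile

The last vowel of *udal* is /a/, which is a non-high vowel, so the diminutive suffix is -te, giving *udalte*.
Since the last vowel of the diminutive form *udalte* is /e/ (an unrounded vowel), it takes -i, giving *udaltei*.
The plural form *udaltei* — final sound /i/ (a vowel) → -le → *udalteile*.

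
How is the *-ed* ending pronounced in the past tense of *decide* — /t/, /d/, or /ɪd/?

The stem *decide* ends in /t/ or /d/.
The -ed suffix is realized as /ɪd/ after /t, d/; as /t/ after other voiceless consonants; and as /d/ after other voiced sounds.
So -ed on *decide* is pronounced /ɪd/.

/ɪd/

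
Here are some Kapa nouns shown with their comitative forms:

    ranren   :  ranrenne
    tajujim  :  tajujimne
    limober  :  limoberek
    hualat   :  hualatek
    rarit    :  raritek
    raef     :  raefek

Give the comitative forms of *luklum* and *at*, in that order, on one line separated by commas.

luklumne, atek

Looking at the final consonant of each stem: -ne when the stem ends in a nasal (*ranren*, *tajujim*); -ek when the stem ends in a non-nasal consonant (*limober*, *hualat*, *rarit*, *raef*).
*luklum*: final consonant = /m/, a nasal → -ne → *luklumne*.
*at*: final consonant = /t/, non-nasal → -ek → *atek*.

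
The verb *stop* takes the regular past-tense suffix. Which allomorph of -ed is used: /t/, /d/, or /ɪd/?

The stem *stop* ends in a voiceless consonant other than /t/.
The -ed suffix is realized as /ɪd/ after /t, d/; as /t/ after other voiceless consonants; and as /d/ after other voiced sounds.
So -ed on *stop* is pronounced /t/.

/t/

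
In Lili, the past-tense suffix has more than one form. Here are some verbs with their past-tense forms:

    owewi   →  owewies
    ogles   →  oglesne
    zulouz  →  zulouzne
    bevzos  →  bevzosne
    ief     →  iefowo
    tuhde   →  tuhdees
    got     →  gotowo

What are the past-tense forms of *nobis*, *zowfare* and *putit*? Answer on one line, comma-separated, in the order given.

The pattern is sibilance of the final sound: -ne when the stem ends in a sibilant (*ogles*, *zulouz*, *bevzos*); -owo when the stem ends in a non-sibilant consonant (*ief*, *got*); -es when the stem ends in a vowel (*owewi*, *tuhde*).
*nobis*: final sound = /s/, a sibilant → -ne → *nobisne*.
The final sound of *zowfare* is /e/, which is a vowel, so the suffix is -es, giving *zowfarees*.
*putit*: final sound = /t/, a non-sibilant consonant → -owo → *putitowo*.

nobisne, zowfarees, putitowo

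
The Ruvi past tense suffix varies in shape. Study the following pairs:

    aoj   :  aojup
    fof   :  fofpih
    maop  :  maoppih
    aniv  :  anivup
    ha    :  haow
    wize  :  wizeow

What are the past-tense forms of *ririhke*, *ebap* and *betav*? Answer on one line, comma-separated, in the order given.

The alternation tracks the final sound of the stem — -pih when the stem ends in a voiceless consonant (*fof*, *maop*); -up when the stem ends in a voiced consonant (*aoj*, *aniv*); -ow when the stem ends in a vowel (*ha*, *wize*).
Since the final sound of *ririhke* is /e/ (a vowel), it takes -ow, giving *ririhkeow*.
*ebap*: final sound = /p/, a voiceless consonant → -pih → *ebappih*.
The final sound of *betav* is /v/, which is a voiced consonant, so the suffix is -up, giving *betavup*.

ririhkeow, ebappih, betavup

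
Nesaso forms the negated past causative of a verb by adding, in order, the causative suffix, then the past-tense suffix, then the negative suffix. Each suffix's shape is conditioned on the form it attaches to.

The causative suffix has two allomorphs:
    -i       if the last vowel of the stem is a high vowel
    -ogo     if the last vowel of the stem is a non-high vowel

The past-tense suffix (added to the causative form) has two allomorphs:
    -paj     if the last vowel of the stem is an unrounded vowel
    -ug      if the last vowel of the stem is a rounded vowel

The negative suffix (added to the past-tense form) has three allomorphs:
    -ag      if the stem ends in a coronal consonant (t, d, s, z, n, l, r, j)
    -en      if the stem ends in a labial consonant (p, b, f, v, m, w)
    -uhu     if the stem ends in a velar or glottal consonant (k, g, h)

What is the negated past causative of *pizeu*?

Since the last vowel of *pizeu* is /u/ (a high vowel), it takes -i, giving *pizeui*.
Since the last vowel of the causative form *pizeui* is /i/ (an unrounded vowel), it takes -paj, giving *pizeuipaj*.
The final consonant of the past-tense form *pizeuipaj* is /j/, which is coronal, so the negative suffix is -ag, giving *pizeuipajag*.

pizeuipajag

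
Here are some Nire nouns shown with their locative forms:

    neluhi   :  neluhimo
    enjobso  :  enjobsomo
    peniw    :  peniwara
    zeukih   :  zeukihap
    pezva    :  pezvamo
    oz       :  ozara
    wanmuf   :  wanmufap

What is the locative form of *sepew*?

The alternation tracks the final sound of the stem — -ap when the stem ends in a voiceless consonant (*zeukih*, *wanmuf*); -ara when the stem ends in a voiced consonant (*peniw*, *oz*); -mo when the stem ends in a vowel (*neluhi*, *enjobso*, *pezva*).
*sepew*: final sound = /w/, a voiced consonant → -ara → *sepewara*.

sepewara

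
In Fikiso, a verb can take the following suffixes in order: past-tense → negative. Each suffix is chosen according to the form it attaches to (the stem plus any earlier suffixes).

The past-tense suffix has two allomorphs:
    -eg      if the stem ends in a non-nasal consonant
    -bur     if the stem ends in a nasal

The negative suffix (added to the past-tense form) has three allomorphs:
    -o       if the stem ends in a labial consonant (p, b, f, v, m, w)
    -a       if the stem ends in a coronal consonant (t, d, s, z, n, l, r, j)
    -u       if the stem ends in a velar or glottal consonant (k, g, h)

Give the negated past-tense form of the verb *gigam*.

gigambura

Since the final consonant of *gigam* is /m/ (a nasal), it takes -bur, giving *gigambur*.
Since the final consonant of the past-tense form *gigambur* is /r/ (coronal), it takes -a, giving *gigambura*.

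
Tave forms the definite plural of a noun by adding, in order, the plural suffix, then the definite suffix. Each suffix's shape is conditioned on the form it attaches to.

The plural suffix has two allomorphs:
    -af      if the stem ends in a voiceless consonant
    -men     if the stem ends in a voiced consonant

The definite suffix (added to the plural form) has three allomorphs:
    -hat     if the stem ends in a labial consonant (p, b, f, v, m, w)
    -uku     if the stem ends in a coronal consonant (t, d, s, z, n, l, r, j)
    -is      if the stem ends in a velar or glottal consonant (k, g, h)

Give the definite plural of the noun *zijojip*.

*zijojip* — final consonant /p/ (voiceless) → -af → *zijojipaf*.
Since the final consonant of the plural form *zijojipaf* is /f/ (labial), it takes -hat, giving *zijojipafhat*.

zijojipafhat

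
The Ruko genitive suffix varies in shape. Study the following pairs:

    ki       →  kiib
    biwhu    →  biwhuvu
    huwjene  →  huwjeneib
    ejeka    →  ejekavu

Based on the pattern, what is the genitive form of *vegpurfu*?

vegpurfuvu

The pattern is front/back vowel harmony: -ib when the last vowel of the stem is a front vowel (*ki*, *huwjene*); -vu when the last vowel of the stem is a back vowel (*biwhu*, *ejeka*).
*vegpurfu*: last vowel = /u/, a back vowel → -vu → *vegpurfuvu*.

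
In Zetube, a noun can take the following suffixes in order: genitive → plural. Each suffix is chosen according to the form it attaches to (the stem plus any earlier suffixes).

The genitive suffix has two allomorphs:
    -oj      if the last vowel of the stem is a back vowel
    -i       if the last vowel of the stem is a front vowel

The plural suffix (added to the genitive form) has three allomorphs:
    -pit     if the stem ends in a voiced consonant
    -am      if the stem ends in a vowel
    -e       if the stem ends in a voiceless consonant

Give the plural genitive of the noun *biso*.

Since the last vowel of *biso* is /o/ (a back vowel), it takes -oj, giving *bisooj*.
The genitive form *bisooj*: final sound = /j/, a voiced consonant → -pit → *bisoojpit*.

bisoojpit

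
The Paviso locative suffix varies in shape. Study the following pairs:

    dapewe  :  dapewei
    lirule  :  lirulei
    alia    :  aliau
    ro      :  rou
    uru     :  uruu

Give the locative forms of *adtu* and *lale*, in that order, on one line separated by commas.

adtuu, lalei

The alternation tracks the last vowel of the stem — -i when the last vowel of the stem is a front vowel (*dapewe*, *lirule*); -u when the last vowel of the stem is a back vowel (*alia*, *ro*, *uru*).
*adtu*: last vowel = /u/, a back vowel → -u → *adtuu*.
*lale*: last vowel = /e/, a front vowel → -i → *lalei*.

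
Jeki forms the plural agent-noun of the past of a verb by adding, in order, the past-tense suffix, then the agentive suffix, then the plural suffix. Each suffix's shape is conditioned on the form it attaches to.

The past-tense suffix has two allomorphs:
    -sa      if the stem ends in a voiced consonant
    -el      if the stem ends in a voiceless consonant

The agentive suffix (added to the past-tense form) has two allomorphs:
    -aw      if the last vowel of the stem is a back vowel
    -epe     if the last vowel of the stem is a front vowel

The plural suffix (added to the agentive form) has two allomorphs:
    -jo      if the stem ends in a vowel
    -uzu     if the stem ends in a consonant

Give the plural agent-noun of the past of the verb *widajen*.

*widajen* — final consonant /n/ (voiced) → -sa → *widajensa*.
The last vowel of the past-tense form *widajensa* is /a/, which is a back vowel, so the agentive suffix is -aw, giving *widajensaaw*.
The agentive form *widajensaaw* — final sound /w/ (a consonant) → -uzu → *widajensaawuzu*.

widajensaawuzu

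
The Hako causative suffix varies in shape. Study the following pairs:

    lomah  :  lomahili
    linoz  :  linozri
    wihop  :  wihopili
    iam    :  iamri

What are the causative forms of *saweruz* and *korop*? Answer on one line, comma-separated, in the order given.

saweruzri, koropili

Looking at the final consonant of each stem: -ili when the stem ends in a voiceless consonant (*lomah*, *wihop*); -ri when the stem ends in a voiced consonant (*linoz*, *iam*).
*saweruz*: final consonant = /z/, voiced → -ri → *saweruzri*.
The final consonant of *korop* is /p/, which is voiceless, so the suffix is -ili, giving *koropili*.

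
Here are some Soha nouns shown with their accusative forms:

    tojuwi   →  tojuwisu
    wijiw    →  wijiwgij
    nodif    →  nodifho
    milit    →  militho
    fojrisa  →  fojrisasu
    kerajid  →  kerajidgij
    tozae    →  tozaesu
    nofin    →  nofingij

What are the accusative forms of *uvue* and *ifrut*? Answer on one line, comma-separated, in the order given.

Looking at the final sound of each stem: -ho when the stem ends in a voiceless consonant (*nodif*, *milit*); -gij when the stem ends in a voiced consonant (*wijiw*, *kerajid*, *nofin*); -su when the stem ends in a vowel (*tojuwi*, *fojrisa*, *tozae*).
*uvue*: final sound = /e/, a vowel → -su → *uvuesu*.
The final sound of *ifrut* is /t/, which is a voiceless consonant, so the suffix is -ho, giving *ifrutho*.

uvuesu, ifrutho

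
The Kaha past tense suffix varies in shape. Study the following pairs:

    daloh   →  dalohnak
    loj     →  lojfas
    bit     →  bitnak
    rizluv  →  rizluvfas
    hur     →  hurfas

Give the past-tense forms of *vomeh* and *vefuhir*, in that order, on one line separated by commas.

vomehnak, vefuhirfas

The pattern is voicing of the final consonant: -nak when the stem ends in a voiceless consonant (*daloh*, *bit*); -fas when the stem ends in a voiced consonant (*loj*, *rizluv*, *hur*).
Since the final consonant of *vomeh* is /h/ (voiceless), it takes -nak, giving *vomehnak*.
*vefuhir*: final consonant = /r/, voiced → -fas → *vefuhirfas*.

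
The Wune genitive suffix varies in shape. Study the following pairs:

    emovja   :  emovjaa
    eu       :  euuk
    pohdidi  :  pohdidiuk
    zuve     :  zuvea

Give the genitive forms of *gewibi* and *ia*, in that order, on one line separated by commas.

Looking at the last vowel of each stem: -uk when the last vowel of the stem is a high vowel (*eu*, *pohdidi*); -a when the last vowel of the stem is a non-high vowel (*emovja*, *zuve*).
*gewibi* — last vowel /i/ (a high vowel) → -uk → *gewibiuk*.
The last vowel of *ia* is /a/, which is a non-high vowel, so the suffix is -a, giving *iaa*.

gewibiuk, iaa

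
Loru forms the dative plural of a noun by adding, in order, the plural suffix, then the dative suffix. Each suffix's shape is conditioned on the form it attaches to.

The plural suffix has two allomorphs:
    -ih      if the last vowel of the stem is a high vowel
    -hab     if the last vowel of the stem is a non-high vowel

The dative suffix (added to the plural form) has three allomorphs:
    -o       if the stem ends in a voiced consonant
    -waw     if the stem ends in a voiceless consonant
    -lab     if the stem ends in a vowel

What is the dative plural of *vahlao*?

vahlaohabo

Since the last vowel of *vahlao* is /o/ (a non-high vowel), it takes -hab, giving *vahlaohab*.
The plural form *vahlaohab* — final sound /b/ (a voiced consonant) → -o → *vahlaohabo*.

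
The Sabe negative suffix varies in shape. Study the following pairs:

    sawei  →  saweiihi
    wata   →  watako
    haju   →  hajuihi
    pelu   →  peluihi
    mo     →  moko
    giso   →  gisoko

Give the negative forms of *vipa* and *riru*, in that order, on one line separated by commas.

vipako, riruihi

The alternation tracks the last vowel of the stem — -ihi when the last vowel of the stem is a high vowel (*sawei*, *haju*, *pelu*); -ko when the last vowel of the stem is a non-high vowel (*wata*, *mo*, *giso*).
Since the last vowel of *vipa* is /a/ (a non-high vowel), it takes -ko, giving *vipako*.
*riru* — last vowel /u/ (a high vowel) → -ihi → *riruihi*.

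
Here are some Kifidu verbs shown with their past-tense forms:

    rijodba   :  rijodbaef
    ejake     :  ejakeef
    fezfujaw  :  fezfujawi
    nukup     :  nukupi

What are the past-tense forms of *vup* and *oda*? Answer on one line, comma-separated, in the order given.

vupi, odaef

The alternation tracks the final sound of the stem — -i when the stem ends in a consonant (*fezfujaw*, *nukup*); -ef when the stem ends in a vowel (*rijodba*, *ejake*).
The final sound of *vup* is /p/, which is a consonant, so the suffix is -i, giving *vupi*.
The final sound of *oda* is /a/, which is a vowel, so the suffix is -ef, giving *odaef*.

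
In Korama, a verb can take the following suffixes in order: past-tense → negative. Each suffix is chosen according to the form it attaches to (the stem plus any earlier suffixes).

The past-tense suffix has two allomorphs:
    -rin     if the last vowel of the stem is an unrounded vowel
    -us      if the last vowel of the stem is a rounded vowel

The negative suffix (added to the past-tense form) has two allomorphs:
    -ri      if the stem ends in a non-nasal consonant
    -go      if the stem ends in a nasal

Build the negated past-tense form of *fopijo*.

fopijousri

*fopijo*: last vowel = /o/, a rounded vowel → -us → *fopijous*.
The past-tense form *fopijous* — final consonant /s/ (non-nasal) → -ri → *fopijousri*.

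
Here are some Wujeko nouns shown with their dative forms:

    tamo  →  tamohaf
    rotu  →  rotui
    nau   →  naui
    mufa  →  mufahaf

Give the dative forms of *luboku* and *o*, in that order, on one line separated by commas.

The suffix is conditioned by the last vowel: -i when the last vowel of the stem is a high vowel (*rotu*, *nau*); -haf when the last vowel of the stem is a non-high vowel (*tamo*, *mufa*).
*luboku* — last vowel /u/ (a high vowel) → -i → *lubokui*.
The last vowel of *o* is /o/, which is a non-high vowel, so the suffix is -haf, giving *ohaf*.

lubokui, ohaf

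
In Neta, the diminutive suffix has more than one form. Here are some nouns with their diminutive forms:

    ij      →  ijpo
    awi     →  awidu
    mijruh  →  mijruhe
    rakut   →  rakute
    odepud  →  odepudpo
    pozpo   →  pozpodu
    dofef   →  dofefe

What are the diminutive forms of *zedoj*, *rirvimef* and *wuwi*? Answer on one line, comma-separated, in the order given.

The suffix is conditioned by the final sound: -e when the stem ends in a voiceless consonant (*mijruh*, *rakut*, *dofef*); -po when the stem ends in a voiced consonant (*ij*, *odepud*); -du when the stem ends in a vowel (*awi*, *pozpo*).
Since the final sound of *zedoj* is /j/ (a voiced consonant), it takes -po, giving *zedojpo*.
*rirvimef*: final sound = /f/, a voiceless consonant → -e → *rirvimefe*.
*wuwi* — final sound /i/ (a vowel) → -du → *wuwidu*.

zedojpo, rirvimefe, wuwidu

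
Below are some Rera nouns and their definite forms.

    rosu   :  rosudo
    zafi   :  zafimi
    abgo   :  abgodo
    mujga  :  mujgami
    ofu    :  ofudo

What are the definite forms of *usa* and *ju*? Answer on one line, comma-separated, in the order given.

The alternation tracks the last vowel of the stem — -do when the last vowel of the stem is a rounded vowel (*rosu*, *abgo*, *ofu*); -mi when the last vowel of the stem is an unrounded vowel (*zafi*, *mujga*).
*usa* — last vowel /a/ (an unrounded vowel) → -mi → *usami*.
Since the last vowel of *ju* is /u/ (a rounded vowel), it takes -do, giving *judo*.

usami, judo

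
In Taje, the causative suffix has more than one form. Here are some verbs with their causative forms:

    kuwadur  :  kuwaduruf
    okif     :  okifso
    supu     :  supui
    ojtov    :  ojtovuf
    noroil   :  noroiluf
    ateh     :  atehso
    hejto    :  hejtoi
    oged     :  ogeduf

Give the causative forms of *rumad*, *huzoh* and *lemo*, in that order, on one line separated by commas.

rumaduf, huzohso, lemoi

The alternation tracks the final sound of the stem — -so when the stem ends in a voiceless consonant (*okif*, *ateh*); -uf when the stem ends in a voiced consonant (*kuwadur*, *ojtov*, *noroil*, *oged*); -i when the stem ends in a vowel (*supu*, *hejto*).
The final sound of *rumad* is /d/, which is a voiced consonant, so the suffix is -uf, giving *rumaduf*.
*huzoh*: final sound = /h/, a voiceless consonant → -so → *huzohso*.
*lemo*: final sound = /o/, a vowel → -i → *lemoi*.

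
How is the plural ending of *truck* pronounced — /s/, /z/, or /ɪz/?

/s/

The stem *truck* ends in a voiceless non-sibilant consonant.
The plural suffix surfaces as /ɪz/ after sibilants, /s/ after other voiceless consonants, and /z/ after other voiced sounds.
So the plural -s on *truck* is pronounced /s/.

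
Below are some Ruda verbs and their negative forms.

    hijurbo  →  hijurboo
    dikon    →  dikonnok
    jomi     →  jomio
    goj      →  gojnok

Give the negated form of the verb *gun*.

gunnok

The suffix is conditioned by the final sound: -nok when the stem ends in a consonant (*dikon*, *goj*); -o when the stem ends in a vowel (*hijurbo*, *jomi*).
Since the final sound of *gun* is /n/ (a consonant), it takes -nok, giving *gunnok*.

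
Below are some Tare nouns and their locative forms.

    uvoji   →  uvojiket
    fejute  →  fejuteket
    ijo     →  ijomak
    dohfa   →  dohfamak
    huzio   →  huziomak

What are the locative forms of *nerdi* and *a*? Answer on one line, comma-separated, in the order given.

The alternation tracks the last vowel of the stem — -ket when the last vowel of the stem is a front vowel (*uvoji*, *fejute*); -mak when the last vowel of the stem is a back vowel (*ijo*, *dohfa*, *huzio*).
*nerdi*: last vowel = /i/, a front vowel → -ket → *nerdiket*.
Since the last vowel of *a* is /a/ (a back vowel), it takes -mak, giving *amak*.

nerdiket, amak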